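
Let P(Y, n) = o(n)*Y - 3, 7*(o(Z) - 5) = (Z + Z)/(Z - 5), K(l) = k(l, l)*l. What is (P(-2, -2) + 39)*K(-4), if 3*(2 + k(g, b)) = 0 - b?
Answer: 3376/49 ≈ 68.898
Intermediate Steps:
k(g, b) = -2 - b/3 (k(g, b) = -2 + (0 - b)/3 = -2 + (-b)/3 = -2 - b/3)
K(l) = l*(-2 - l/3) (K(l) = (-2 - l/3)*l = l*(-2 - l/3))
o(Z) = 5 + 2*Z/(7*(-5 + Z)) (o(Z) = 5 + ((Z + Z)/(Z - 5))/7 = 5 + ((2*Z)/(-5 + Z))/7 = 5 + (2*Z/(-5 + Z))/7 = 5 + 2*Z/(7*(-5 + Z)))
P(Y, n) = -3 + Y*(-175 + 37*n)/(7*(-5 + n)) (P(Y, n) = ((-175 + 37*n)/(7*(-5 + n)))*Y - 3 = Y*(-175 + 37*n)/(7*(-5 + n)) - 3 = -3 + Y*(-175 + 37*n)/(7*(-5 + n)))
(P(-2, -2) + 39)*K(-4) = ((105 - 21*(-2) - 2*(-175 + 37*(-2)))/(7*(-5 - 2)) + 39)*(-⅓*(-4)*(6 - 4)) = ((⅐)*(105 + 42 - 2*(-175 - 74))/(-7) + 39)*(-⅓*(-4)*2) = ((⅐)*(-⅐)*(105 + 42 - 2*(-249)) + 39)*(8/3) = ((⅐)*(-⅐)*(105 + 42 + 498) + 39)*(8/3) = ((⅐)*(-⅐)*645 + 39)*(8/3) = (-645/49 + 39)*(8/3) = (1266/49)*(8/3) = 3376/49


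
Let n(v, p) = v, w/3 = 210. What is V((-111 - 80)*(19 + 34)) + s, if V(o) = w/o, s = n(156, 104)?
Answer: 1578558/10123 ≈ 155.94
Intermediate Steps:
w = 630 (w = 3*210 = 630)
s = 156
V(o) = 630/o
V((-111 - 80)*(19 + 34)) + s = 630/(((-111 - 80)*(19 + 34))) + 156 = 630/((-191*53)) + 156 = 630/(-10123) + 156 = 630*(-1/10123) + 156 = -630/10123 + 156 = 1578558/10123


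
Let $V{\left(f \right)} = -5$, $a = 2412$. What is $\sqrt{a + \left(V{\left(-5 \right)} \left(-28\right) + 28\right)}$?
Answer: $2 \sqrt{645} \approx 50.794$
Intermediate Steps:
$\sqrt{a + \left(V{\left(-5 \right)} \left(-28\right) + 28\right)} = \sqrt{2412 + \left(\left(-5\right) \left(-28\right) + 28\right)} = \sqrt{2412 + \left(140 + 28\right)} = \sqrt{2412 + 168} = \sqrt{2580} = 2 \sqrt{645}$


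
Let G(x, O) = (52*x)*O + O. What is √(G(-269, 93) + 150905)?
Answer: I*√1149886 ≈ 1072.3*I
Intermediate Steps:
G(x, O) = O + 52*O*x (G(x, O) = 52*O*x + O = O + 52*O*x)
√(G(-269, 93) + 150905) = √(93*(1 + 52*(-269)) + 150905) = √(93*(1 - 13988) + 150905) = √(93*(-13987) + 150905) = √(-1300791 + 150905) = √(-1149886) = I*√1149886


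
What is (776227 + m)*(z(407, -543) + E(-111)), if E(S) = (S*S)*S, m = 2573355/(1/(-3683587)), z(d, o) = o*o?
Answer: 10169089653851435556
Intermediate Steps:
z(d, o) = o²
m = -9479177024385 (m = 2573355/(-1/3683587) = 2573355*(-3683587) = -9479177024385)
E(S) = S³ (E(S) = S²*S = S³)
(776227 + m)*(z(407, -543) + E(-111)) = (776227 - 9479177024385)*((-543)² + (-111)³) = -9479176248158*(294849 - 1367631) = -9479176248158*(-1072782) = 10169089653851435556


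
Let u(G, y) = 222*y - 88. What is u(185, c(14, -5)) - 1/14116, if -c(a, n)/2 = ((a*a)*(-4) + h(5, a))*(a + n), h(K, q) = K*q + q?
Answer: 39484032991/14116 ≈ 2.7971e+6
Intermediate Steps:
h(K, q) = q + K*q
c(a, n) = -2*(a + n)*(-4*a² + 6*a) (c(a, n) = -2*((a*a)*(-4) + a*(1 + 5))*(a + n) = -2*(a²*(-4) + a*6)*(a + n) = -2*(-4*a² + 6*a)*(a + n) = -2*(a + n)*(-4*a² + 6*a))
u(G, y) = -88 + 222*y
u(185, c(14, -5)) - 1/14116 = (-88 + 222*(4*14*(-3*14 - 3*(-5) + 2*14² + 2*14*(-5)))) - 1/14116 = (-88 + 222*(4*14*(-42 + 15 + 2*196 - 140))) - 1*1/14116 = (-88 + 222*(4*14*(-42 + 15 + 392 - 140))) - 1/14116 = (-88 + 222*(4*14*225)) - 1/14116 = (-88 + 222*12600) - 1/14116 = (-88 + 2797200) - 1/14116 = 2797112 - 1/14116 = 39484032991/14116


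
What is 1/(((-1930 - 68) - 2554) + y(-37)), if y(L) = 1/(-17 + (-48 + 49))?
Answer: -16/72833 ≈ -0.00021968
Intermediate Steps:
y(L) = -1/16 (y(L) = 1/(-17 + 1) = 1/(-16) = -1/16)
1/(((-1930 - 68) - 2554) + y(-37)) = 1/(((-1930 - 68) - 2554) - 1/16) = 1/((-1998 - 2554) - 1/16) = 1/(-4552 - 1/16) = 1/(-72833/16) = -16/72833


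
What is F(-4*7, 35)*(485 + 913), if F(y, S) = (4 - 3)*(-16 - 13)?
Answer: -40542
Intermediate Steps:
F(y, S) = -29 (F(y, S) = 1*(-29) = -29)
F(-4*7, 35)*(485 + 913) = -29*(485 + 913) = -29*1398 = -40542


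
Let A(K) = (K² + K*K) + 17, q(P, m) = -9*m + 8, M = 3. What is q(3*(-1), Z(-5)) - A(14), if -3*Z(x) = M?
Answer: -392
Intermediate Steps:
Z(x) = -1 (Z(x) = -⅓*3 = -1)
q(P, m) = 8 - 9*m
A(K) = 17 + 2*K² (A(K) = (K² + K²) + 17 = 2*K² + 17 = 17 + 2*K²)
q(3*(-1), Z(-5)) - A(14) = (8 - 9*(-1)) - (17 + 2*14²) = (8 + 9) - (17 + 2*196) = 17 - (17 + 392) = 17 - 1*409 = 17 - 409 = -392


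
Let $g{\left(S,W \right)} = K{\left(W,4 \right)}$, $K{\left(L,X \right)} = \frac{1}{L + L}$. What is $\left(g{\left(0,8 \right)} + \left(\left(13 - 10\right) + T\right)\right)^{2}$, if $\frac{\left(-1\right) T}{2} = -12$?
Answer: $\frac{187489}{256} \approx 732.38$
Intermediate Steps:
$T = 24$ ($T = \left(-2\right) \left(-12\right) = 24$)
$K{\left(L,X \right)} = \frac{1}{2 L}$
$g{\left(S,W \right)} = \frac{1}{2 W}$
$\left(g{\left(0,8 \right)} + \left(\left(13 - 10\right) + T\right)\right)^{2} = \left(\frac{1}{2 \cdot 8} + \left(\left(13 - 10\right) + 24\right)\right)^{2} = \left(\frac{1}{2} \cdot \frac{1}{8} + \left(3 + 24\right)\right)^{2} = \left(\frac{1}{16} + 27\right)^{2} = \left(\frac{433}{16}\right)^{2} = \frac{187489}{256}$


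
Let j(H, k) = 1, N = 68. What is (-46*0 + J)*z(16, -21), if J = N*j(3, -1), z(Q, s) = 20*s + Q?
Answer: -27472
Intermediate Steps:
z(Q, s) = Q + 20*s
J = 68 (J = 68*1 = 68)
(-46*0 + J)*z(16, -21) = (-46*0 + 68)*(16 + 20*(-21)) = (0 + 68)*(16 - 420) = 68*(-404) = -27472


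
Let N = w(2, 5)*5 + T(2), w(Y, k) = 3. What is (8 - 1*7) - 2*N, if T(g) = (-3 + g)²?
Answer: -31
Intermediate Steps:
N = 16 (N = 3*5 + (-3 + 2)² = 15 + (-1)² = 15 + 1 = 16)
(8 - 1*7) - 2*N = (8 - 1*7) - 2*16 = (8 - 7) - 32 = 1 - 32 = -31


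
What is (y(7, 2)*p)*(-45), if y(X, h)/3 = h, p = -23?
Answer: 6210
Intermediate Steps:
y(X, h) = 3*h
(y(7, 2)*p)*(-45) = ((3*2)*(-23))*(-45) = (6*(-23))*(-45) = -138*(-45) = 6210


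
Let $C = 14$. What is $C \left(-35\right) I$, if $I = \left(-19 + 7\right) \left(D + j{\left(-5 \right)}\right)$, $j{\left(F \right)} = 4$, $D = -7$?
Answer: $-17640$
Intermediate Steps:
$I = 36$ ($I = \left(-19 + 7\right) \left(-7 + 4\right) = \left(-12\right) \left(-3\right) = 36$)
$C \left(-35\right) I = 14 \left(-35\right) 36 = \left(-490\right) 36 = -17640$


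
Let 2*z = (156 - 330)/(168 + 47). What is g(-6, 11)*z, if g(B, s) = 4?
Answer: -348/215 ≈ -1.6186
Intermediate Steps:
z = -87/215 (z = ((156 - 330)/(168 + 47))/2 = (-174/215)/2 = (-174*1/215)/2 = (½)*(-174/215) = -87/215 ≈ -0.40465)
g(-6, 11)*z = 4*(-87/215) = -348/215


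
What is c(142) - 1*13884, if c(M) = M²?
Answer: 6280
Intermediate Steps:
c(142) - 1*13884 = 142² - 1*13884 = 20164 - 13884 = 6280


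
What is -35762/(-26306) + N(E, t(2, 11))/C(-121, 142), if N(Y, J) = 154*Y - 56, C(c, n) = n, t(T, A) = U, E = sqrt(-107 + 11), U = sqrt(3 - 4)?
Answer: 901267/933863 + 308*I*sqrt(6)/71 ≈ 0.9651 + 10.626*I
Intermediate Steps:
U = I (U = sqrt(-1) = I ≈ 1.0*I)
E = 4*I*sqrt(6) (E = sqrt(-96) = 4*I*sqrt(6) ≈ 9.798*I)
t(T, A) = I
N(Y, J) = -56 + 154*Y
-35762/(-26306) + N(E, t(2, 11))/C(-121, 142) = -35762/(-26306) + (-56 + 154*(4*I*sqrt(6)))/142 = -35762*(-1/26306) + (-56 + 616*I*sqrt(6))*(1/142) = 17881/13153 + (-28/71 + 308*I*sqrt(6)/71) = 901267/933863 + 308*I*sqrt(6)/71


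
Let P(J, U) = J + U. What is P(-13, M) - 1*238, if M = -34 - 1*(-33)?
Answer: -252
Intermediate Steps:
M = -1 (M = -34 + 33 = -1)
P(-13, M) - 1*238 = (-13 - 1) - 1*238 = -14 - 238 = -252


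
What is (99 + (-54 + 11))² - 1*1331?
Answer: 1805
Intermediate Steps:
(99 + (-54 + 11))² - 1*1331 = (99 - 43)² - 1331 = 56² - 1331 = 3136 - 1331 = 1805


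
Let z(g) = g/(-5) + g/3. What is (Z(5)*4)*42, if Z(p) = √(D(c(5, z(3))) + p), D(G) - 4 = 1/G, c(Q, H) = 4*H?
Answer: 42*√154 ≈ 521.21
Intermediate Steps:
z(g) = 2*g/15 (z(g) = g*(-⅕) + g*(⅓) = -g/5 + g/3 = 2*g/15)
D(G) = 4 + 1/G
Z(p) = √(37/8 + p) (Z(p) = √((4 + 1/(4*((2/15)*3))) + p) = √((4 + 1/(4*(⅖))) + p) = √((4 + 1/(8/5)) + p) = √((4 + 5/8) + p) = √(37/8 + p))
(Z(5)*4)*42 = ((√(74 + 16*5)/4)*4)*42 = ((√(74 + 80)/4)*4)*42 = ((√154/4)*4)*42 = √154*42 = 42*√154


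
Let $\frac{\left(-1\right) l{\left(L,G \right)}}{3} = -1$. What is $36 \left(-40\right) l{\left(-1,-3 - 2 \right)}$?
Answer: $-4320$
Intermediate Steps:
$l{\left(L,G \right)} = 3$ ($l{\left(L,G \right)} = \left(-3\right) \left(-1\right) = 3$)
$36 \left(-40\right) l{\left(-1,-3 - 2 \right)} = 36 \left(-40\right) 3 = \left(-1440\right) 3 = -4320$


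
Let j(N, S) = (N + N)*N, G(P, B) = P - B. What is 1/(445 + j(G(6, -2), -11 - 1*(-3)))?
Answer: 1/573 ≈ 0.0017452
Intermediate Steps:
j(N, S) = 2*N² (j(N, S) = (2*N)*N = 2*N²)
1/(445 + j(G(6, -2), -11 - 1*(-3))) = 1/(445 + 2*(6 - 1*(-2))²) = 1/(445 + 2*(6 + 2)²) = 1/(445 + 2*8²) = 1/(445 + 2*64) = 1/(445 + 128) = 1/573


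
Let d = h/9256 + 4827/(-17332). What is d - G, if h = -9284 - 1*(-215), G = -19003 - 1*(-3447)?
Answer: 623842328233/40106248 ≈ 15555.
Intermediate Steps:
G = -15556 (G = -19003 + 3447 = -15556)
h = -9069 (h = -9284 + 215 = -9069)
d = -50465655/40106248 (d = -9069/9256 + 4827/(-17332) = -9069*1/9256 + 4827*(-1/17332) = -9069/9256 - 4827/17332 = -50465655/40106248 ≈ -1.2583)
d - G = -50465655/40106248 - 1*(-15556) = -50465655/40106248 + 15556 = 623842328233/40106248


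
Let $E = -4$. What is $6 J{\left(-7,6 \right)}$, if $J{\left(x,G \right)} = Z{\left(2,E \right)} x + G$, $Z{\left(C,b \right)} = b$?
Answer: $204$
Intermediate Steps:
$J{\left(x,G \right)} = G - 4 x$ ($J{\left(x,G \right)} = - 4 x + G = G - 4 x$)
$6 J{\left(-7,6 \right)} = 6 \left(6 - -28\right) = 6 \left(6 + 28\right) = 6 \cdot 34 = 204$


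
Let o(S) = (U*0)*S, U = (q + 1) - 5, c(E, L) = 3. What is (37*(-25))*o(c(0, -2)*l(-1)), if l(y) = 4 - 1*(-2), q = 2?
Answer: 0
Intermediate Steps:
l(y) = 6 (l(y) = 4 + 2 = 6)
U = -2 (U = (2 + 1) - 5 = 3 - 5 = -2)
o(S) = 0 (o(S) = (-2*0)*S = 0*S = 0)
(37*(-25))*o(c(0, -2)*l(-1)) = (37*(-25))*0 = -925*0 = 0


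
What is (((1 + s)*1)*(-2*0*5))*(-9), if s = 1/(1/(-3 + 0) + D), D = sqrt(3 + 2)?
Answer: 0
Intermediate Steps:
D = sqrt(5) ≈ 2.2361
s = 1/(-1/3 + sqrt(5)) (s = 1/(1/(-3 + 0) + sqrt(5)) = 1/(1/(-3) + sqrt(5)) = 1/(-1/3 + sqrt(5)) ≈ 0.52556)
(((1 + s)*1)*(-2*0*5))*(-9) = (((1 + (3/44 + 9*sqrt(5)/44))*1)*(-2*0*5))*(-9) = (((47/44 + 9*sqrt(5)/44)*1)*(0*5))*(-9) = ((47/44 + 9*sqrt(5)/44)*0)*(-9) = 0*(-9) = 0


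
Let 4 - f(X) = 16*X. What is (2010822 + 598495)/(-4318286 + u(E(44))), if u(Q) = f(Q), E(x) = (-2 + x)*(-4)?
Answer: -2609317/4315594 ≈ -0.60463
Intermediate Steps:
f(X) = 4 - 16*X
E(x) = 8 - 4*x
u(Q) = 4 - 16*Q
(2010822 + 598495)/(-4318286 + u(E(44))) = (2010822 + 598495)/(-4318286 + (4 - 16*(8 - 4*44))) = 2609317/(-4318286 + (4 - 16*(8 - 176))) = 2609317/(-4318286 + (4 - 16*(-168))) = 2609317/(-4318286 + (4 + 2688)) = 2609317/(-4318286 + 2692) = 2609317/(-4315594) = 2609317*(-1/4315594) = -2609317/4315594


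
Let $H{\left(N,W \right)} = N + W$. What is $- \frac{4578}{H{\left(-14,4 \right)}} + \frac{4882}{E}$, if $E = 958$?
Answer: $\frac{1108636}{2395} \approx 462.9$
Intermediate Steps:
$- \frac{4578}{H{\left(-14,4 \right)}} + \frac{4882}{E} = - \frac{4578}{-14 + 4} + \frac{4882}{958} = - \frac{4578}{-10} + 4882 \cdot \frac{1}{958} = \left(-4578\right) \left(- \frac{1}{10}\right) + \frac{2441}{479} = \frac{2289}{5} + \frac{2441}{479} = \frac{1108636}{2395}$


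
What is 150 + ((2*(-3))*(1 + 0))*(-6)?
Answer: 186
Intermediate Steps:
150 + ((2*(-3))*(1 + 0))*(-6) = 150 - 6*1*(-6) = 150 - 6*(-6) = 150 + 36 = 186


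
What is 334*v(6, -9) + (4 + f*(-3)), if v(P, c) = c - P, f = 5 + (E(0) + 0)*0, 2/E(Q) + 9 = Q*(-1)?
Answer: -5021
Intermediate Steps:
E(Q) = 2/(-9 - Q) (E(Q) = 2/(-9 + Q*(-1)) = 2/(-9 - Q))
f = 5 (f = 5 + (-2/(9 + 0) + 0)*0 = 5 + (-2/9 + 0)*0 = 5 - 2/9*0 = 5 + 0 = 5)
334*v(6, -9) + (4 + f*(-3)) = 334*(-9 - 1*6) + (4 + 5*(-3)) = 334*(-9 - 6) + (4 - 15) = 334*(-15) - 11 = -5010 - 11 = -5021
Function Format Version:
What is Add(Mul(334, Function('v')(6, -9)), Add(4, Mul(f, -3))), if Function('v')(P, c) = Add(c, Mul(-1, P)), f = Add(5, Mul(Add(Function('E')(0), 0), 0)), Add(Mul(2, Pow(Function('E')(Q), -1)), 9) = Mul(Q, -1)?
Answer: -5021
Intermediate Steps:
Function('E')(Q) = Mul(2, Pow(Add(-9, Mul(-1, Q)), -1)) (Function('E')(Q) = Mul(2, Pow(Add(-9, Mul(Q, -1)), -1)) = Mul(2, Pow(Add(-9, Mul(-1, Q)), -1)))
f = 5 (f = Add(5, Mul(Add(Mul(-2, Pow(Add(9, 0), -1)), 0), 0)) = Add(5, Mul(Add(Mul(-2, Pow(9, -1)), 0), 0)) = Add(5, Mul(Add(Mul(-2, Rational(1, 9)), 0), 0)) = Add(5, Mul(Add(Rational(-2, 9), 0), 0)) = Add(5, Mul(Rational(-2, 9), 0)) = Add(5, 0) = 5)
Add(Mul(334, Function('v')(6, -9)), Add(4, Mul(f, -3))) = Add(Mul(334, Add(-9, Mul(-1, 6))), Add(4, Mul(5, -3))) = Add(Mul(334, Add(-9, -6)), Add(4, -15)) = Add(Mul(334, -15), -11) = Add(-5010, -11) = -5021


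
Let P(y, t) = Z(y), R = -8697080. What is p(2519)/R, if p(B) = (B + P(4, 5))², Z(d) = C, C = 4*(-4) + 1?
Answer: -783752/1087135 ≈ -0.72093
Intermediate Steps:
C = -15 (C = -16 + 1 = -15)
Z(d) = -15
P(y, t) = -15
p(B) = (-15 + B)² (p(B) = (B - 15)² = (-15 + B)²)
p(2519)/R = (-15 + 2519)²/(-8697080) = 2504²*(-1/8697080) = 6270016*(-1/8697080) = -783752/1087135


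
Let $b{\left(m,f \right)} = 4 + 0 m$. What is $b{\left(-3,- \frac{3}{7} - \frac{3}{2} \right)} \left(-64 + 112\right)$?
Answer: $192$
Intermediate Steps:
$b{\left(m,f \right)} = 4$ ($b{\left(m,f \right)} = 4 + 0 = 4$)
$b{\left(-3,- \frac{3}{7} - \frac{3}{2} \right)} \left(-64 + 112\right) = 4 \left(-64 + 112\right) = 4 \cdot 48 = 192$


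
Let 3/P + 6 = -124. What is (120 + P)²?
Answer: 243266409/16900 ≈ 14394.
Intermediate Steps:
P = -3/130 (P = 3/(-6 - 124) = 3/(-130) = 3*(-1/130) = -3/130 ≈ -0.023077)
(120 + P)² = (120 - 3/130)² = (15597/130)² = 243266409/16900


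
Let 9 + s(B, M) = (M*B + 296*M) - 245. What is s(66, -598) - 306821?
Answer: -523551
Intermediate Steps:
s(B, M) = -254 + 296*M + B*M (s(B, M) = -9 + ((M*B + 296*M) - 245) = -9 + ((B*M + 296*M) - 245) = -9 + ((296*M + B*M) - 245) = -9 + (-245 + 296*M + B*M) = -254 + 296*M + B*M)
s(66, -598) - 306821 = (-254 + 296*(-598) + 66*(-598)) - 306821 = (-254 - 177008 - 39468) - 306821 = -216730 - 306821 = -523551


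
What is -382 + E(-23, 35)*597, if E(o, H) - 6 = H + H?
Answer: 44990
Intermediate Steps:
E(o, H) = 6 + 2*H (E(o, H) = 6 + (H + H) = 6 + 2*H)
-382 + E(-23, 35)*597 = -382 + (6 + 2*35)*597 = -382 + (6 + 70)*597 = -382 + 76*597 = -382 + 45372 = 44990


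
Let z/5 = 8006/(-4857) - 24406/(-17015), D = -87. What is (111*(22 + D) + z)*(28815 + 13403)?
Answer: -5035335747949034/16528371 ≈ -3.0465e+8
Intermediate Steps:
z = -17682148/16528371 (z = 5*(8006/(-4857) - 24406/(-17015)) = 5*(8006*(-1/4857) - 24406*(-1/17015)) = 5*(-8006/4857 + 24406/17015) = 5*(-17682148/82641855) = -17682148/16528371 ≈ -1.0698)
(111*(22 + D) + z)*(28815 + 13403) = (111*(22 - 87) - 17682148/16528371)*(28815 + 13403) = (111*(-65) - 17682148/16528371)*42218 = (-7215 - 17682148/16528371)*42218 = -119269878913/16528371*42218 = -5035335747949034/16528371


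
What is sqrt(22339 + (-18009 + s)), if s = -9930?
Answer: 20*I*sqrt(14) ≈ 74.833*I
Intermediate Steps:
sqrt(22339 + (-18009 + s)) = sqrt(22339 + (-18009 - 9930)) = sqrt(22339 - 27939) = sqrt(-5600) = 20*I*sqrt(14)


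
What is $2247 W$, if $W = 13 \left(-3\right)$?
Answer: $-87633$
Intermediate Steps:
$W = -39$
$2247 W = 2247 \left(-39\right) = -87633$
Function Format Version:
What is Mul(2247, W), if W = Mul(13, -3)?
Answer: -87633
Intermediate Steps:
W = -39
Mul(2247, W) = Mul(2247, -39) = -87633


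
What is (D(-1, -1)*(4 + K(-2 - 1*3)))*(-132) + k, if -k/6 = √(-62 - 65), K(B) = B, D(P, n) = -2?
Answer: -264 - 6*I*√127 ≈ -264.0 - 67.617*I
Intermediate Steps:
k = -6*I*√127 (k = -6*√(-62 - 65) = -6*I*√127 ≈ -67.617*I)
(D(-1, -1)*(4 + K(-2 - 1*3)))*(-132) + k = -2*(4 + (-2 - 1*3))*(-132) - 6*I*√127 = -2*(4 + (-2 - 3))*(-132) - 6*I*√127 = -2*(4 - 5)*(-132) - 6*I*√127 = -2*(-1)*(-132) - 6*I*√127 = 2*(-132) - 6*I*√127 = -264 - 6*I*√127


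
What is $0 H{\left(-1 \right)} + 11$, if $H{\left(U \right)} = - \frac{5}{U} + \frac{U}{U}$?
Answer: $11$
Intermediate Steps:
$H{\left(U \right)} = 1 - \frac{5}{U}$ ($H{\left(U \right)} = - \frac{5}{U} + 1 = 1 - \frac{5}{U}$)
$0 H{\left(-1 \right)} + 11 = 0 \frac{-5 - 1}{-1} + 11 = 0 \left(\left(-1\right) \left(-6\right)\right) + 11 = 0 \cdot 6 + 11 = 0 + 11 = 11$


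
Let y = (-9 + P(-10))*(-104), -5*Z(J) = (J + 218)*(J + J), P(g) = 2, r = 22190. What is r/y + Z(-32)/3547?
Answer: 28728983/922220 ≈ 31.152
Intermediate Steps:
Z(J) = -2*J*(218 + J)/5 (Z(J) = -(J + 218)*(J + J)/5 = -(218 + J)*2*J/5 = -2*J*(218 + J)/5)
y = 728 (y = (-9 + 2)*(-104) = -7*(-104) = 728)
r/y + Z(-32)/3547 = 22190/728 - 2/5*(-32)*(218 - 32)/3547 = 22190*(1/728) - 2/5*(-32)*186*(1/3547) = 1585/52 + (11904/5)*(1/3547) = 1585/52 + 11904/17735 = 28728983/922220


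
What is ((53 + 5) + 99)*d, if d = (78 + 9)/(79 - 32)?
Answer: 13659/47 ≈ 290.62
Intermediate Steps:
d = 87/47 ≈ 1.8511
((53 + 5) + 99)*d = ((53 + 5) + 99)*(87/47) = (58 + 99)*(87/47) = 157*(87/47) = 13659/47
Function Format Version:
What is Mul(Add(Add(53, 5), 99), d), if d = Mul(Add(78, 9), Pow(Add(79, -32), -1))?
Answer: Rational(13659, 47) ≈ 290.62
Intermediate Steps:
d = Rational(87, 47) (d = Mul(87, Pow(47, -1)) = Mul(87, Rational(1, 47)) = Rational(87, 47) ≈ 1.8511)
Mul(Add(Add(53, 5), 99), d) = Mul(Add(Add(53, 5), 99), Rational(87, 47)) = Mul(Add(58, 99), Rational(87, 47)) = Mul(157, Rational(87, 47)) = Rational(13659, 47)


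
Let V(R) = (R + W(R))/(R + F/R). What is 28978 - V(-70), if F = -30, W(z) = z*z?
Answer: 14146096/487 ≈ 29047.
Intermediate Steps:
W(z) = z²
V(R) = (R + R²)/(R - 30/R)
28978 - V(-70) = 28978 - (-70)²*(1 - 70)/(-30 + (-70)²) = 28978 - 4900*(-69)/(-30 + 4900) = 28978 - 4900*(-69)/4870 = 28978 - 1*(-33810/487) = 28978 + 33810/487 = 14146096/487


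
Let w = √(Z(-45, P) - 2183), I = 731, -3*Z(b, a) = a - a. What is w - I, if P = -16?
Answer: -731 + I*√2183 ≈ -731.0 + 46.723*I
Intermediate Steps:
Z(b, a) = 0 (Z(b, a) = -(a - a)/3 = -⅓*0 = 0)
w = I*√2183 (w = √(0 - 2183) = √(-2183) = I*√2183 ≈ 46.723*I)
w - I = I*√2183 - 1*731 = I*√2183 - 731 = -731 + I*√2183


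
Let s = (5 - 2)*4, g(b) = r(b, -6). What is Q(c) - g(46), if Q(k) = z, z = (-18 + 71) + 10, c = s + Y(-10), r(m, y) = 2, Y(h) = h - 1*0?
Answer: 61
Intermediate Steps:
Y(h) = h (Y(h) = h + 0 = h)
g(b) = 2
s = 12 (s = 3*4 = 12)
c = 2 (c = 12 - 10 = 2)
z = 63 (z = 53 + 10 = 63)
Q(k) = 63
Q(c) - g(46) = 63 - 1*2 = 63 - 2 = 61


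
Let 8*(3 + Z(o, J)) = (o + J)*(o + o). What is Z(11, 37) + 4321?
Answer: 4450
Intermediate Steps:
Z(o, J) = -3 + o*(J + o)/4 (Z(o, J) = -3 + ((o + J)*(o + o))/8 = -3 + ((J + o)*(2*o))/8 = -3 + (2*o*(J + o))/8 = -3 + o*(J + o)/4)
Z(11, 37) + 4321 = (-3 + (¼)*11² + (¼)*37*11) + 4321 = (-3 + (¼)*121 + 407/4) + 4321 = (-3 + 121/4 + 407/4) + 4321 = 129 + 4321 = 4450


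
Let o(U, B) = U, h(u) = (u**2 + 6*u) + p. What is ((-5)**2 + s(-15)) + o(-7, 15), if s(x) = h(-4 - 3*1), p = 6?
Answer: 31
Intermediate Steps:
h(u) = 6 + u**2 + 6*u (h(u) = (u**2 + 6*u) + 6 = 6 + u**2 + 6*u)
s(x) = 13 (s(x) = 6 + (-4 - 3*1)**2 + 6*(-4 - 3*1) = 6 + (-4 - 3)**2 + 6*(-4 - 3) = 6 + (-7)**2 + 6*(-7) = 6 + 49 - 42 = 13)
((-5)**2 + s(-15)) + o(-7, 15) = ((-5)**2 + 13) - 7 = (25 + 13) - 7 = 38 - 7 = 31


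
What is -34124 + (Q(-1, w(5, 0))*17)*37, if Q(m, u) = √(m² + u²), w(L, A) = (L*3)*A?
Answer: -33495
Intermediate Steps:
w(L, A) = 3*A*L (w(L, A) = (3*L)*A = 3*A*L)
-34124 + (Q(-1, w(5, 0))*17)*37 = -34124 + (√((-1)² + (3*0*5)²)*17)*37 = -34124 + (√(1 + 0²)*17)*37 = -34124 + (√(1 + 0)*17)*37 = -34124 + (√1*17)*37 = -34124 + (1*17)*37 = -34124 + 17*37 = -34124 + 629 = -33495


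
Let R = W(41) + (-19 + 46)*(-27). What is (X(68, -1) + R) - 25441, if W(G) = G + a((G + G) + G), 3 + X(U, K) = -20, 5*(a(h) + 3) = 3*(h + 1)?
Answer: -130403/5 ≈ -26081.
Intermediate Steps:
a(h) = -12/5 + 3*h/5 (a(h) = -3 + (3*(h + 1))/5 = -3 + (3*(1 + h))/5 = -3 + (3 + 3*h)/5 = -3 + (⅗ + 3*h/5) = -12/5 + 3*h/5)
X(U, K) = -23 (X(U, K) = -3 - 20 = -23)
W(G) = -12/5 + 14*G/5 (W(G) = G + (-12/5 + 3*((G + G) + G)/5) = G + (-12/5 + 3*(2*G + G)/5) = G + (-12/5 + 3*(3*G)/5) = G + (-12/5 + 9*G/5) = -12/5 + 14*G/5)
R = -3083/5 (R = (-12/5 + (14/5)*41) + (-19 + 46)*(-27) = (-12/5 + 574/5) + 27*(-27) = 562/5 - 729 = -3083/5 ≈ -616.60)
(X(68, -1) + R) - 25441 = (-23 - 3083/5) - 25441 = -3198/5 - 25441 = -130403/5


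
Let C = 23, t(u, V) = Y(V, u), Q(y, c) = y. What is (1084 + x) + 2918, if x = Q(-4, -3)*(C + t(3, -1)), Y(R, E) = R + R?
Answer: 3918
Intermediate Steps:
Y(R, E) = 2*R
t(u, V) = 2*V
x = -84 (x = -4*(23 + 2*(-1)) = -4*(23 - 2) = -4*21 = -84)
(1084 + x) + 2918 = (1084 - 84) + 2918 = 1000 + 2918 = 3918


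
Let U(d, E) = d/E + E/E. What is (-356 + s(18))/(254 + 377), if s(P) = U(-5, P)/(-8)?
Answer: -51277/90864 ≈ -0.56433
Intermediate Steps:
U(d, E) = 1 + d/E (U(d, E) = d/E + 1 = 1 + d/E)
s(P) = -(-5 + P)/(8*P) (s(P) = ((P - 5)/P)/(-8) = ((-5 + P)/P)*(-⅛) = -(-5 + P)/(8*P))
(-356 + s(18))/(254 + 377) = (-356 + (⅛)*(5 - 1*18)/18)/(254 + 377) = (-356 + (⅛)*(1/18)*(5 - 18))/631 = (-356 + (⅛)*(1/18)*(-13))*(1/631) = (-356 - 13/144)*(1/631) = -51277/144*1/631 = -51277/90864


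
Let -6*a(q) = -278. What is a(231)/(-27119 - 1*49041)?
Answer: -139/228480 ≈ -0.00060837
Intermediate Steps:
a(q) = 139/3 (a(q) = -⅙*(-278) = 139/3)
a(231)/(-27119 - 1*49041) = 139/(3*(-27119 - 1*49041)) = 139/(3*(-27119 - 49041)) = (139/3)/(-76160) = (139/3)*(-1/76160) = -139/228480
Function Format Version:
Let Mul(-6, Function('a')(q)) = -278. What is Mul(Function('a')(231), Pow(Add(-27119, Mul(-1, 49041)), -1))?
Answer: Rational(-139, 228480) ≈ -0.00060837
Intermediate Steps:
Function('a')(q) = Rational(139, 3) (Function('a')(q) = Mul(Rational(-1, 6), -278) = Rational(139, 3))
Mul(Function('a')(231), Pow(Add(-27119, Mul(-1, 49041)), -1)) = Mul(Rational(139, 3), Pow(Add(-27119, Mul(-1, 49041)), -1)) = Mul(Rational(139, 3), Pow(Add(-27119, -49041), -1)) = Mul(Rational(139, 3), Pow(-76160, -1)) = Mul(Rational(139, 3), Rational(-1, 76160)) = Rational(-139, 228480)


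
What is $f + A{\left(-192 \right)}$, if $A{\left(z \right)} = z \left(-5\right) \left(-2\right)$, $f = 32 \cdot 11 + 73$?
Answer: $-1495$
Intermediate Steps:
$f = 425$ ($f = 352 + 73 = 425$)
$A{\left(z \right)} = 10 z$ ($A{\left(z \right)} = - 5 z \left(-2\right) = 10 z$)
$f + A{\left(-192 \right)} = 425 + 10 \left(-192\right) = 425 - 1920 = -1495$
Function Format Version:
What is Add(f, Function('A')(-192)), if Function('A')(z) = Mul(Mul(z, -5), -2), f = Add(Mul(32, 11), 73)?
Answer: -1495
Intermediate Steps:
f = 425 (f = Add(352, 73) = 425)
Function('A')(z) = Mul(10, z) (Function('A')(z) = Mul(Mul(-5, z), -2) = Mul(10, z))
Add(f, Function('A')(-192)) = Add(425, Mul(10, -192)) = Add(425, -1920) = -1495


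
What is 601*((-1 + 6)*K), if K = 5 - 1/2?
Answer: 27045/2 ≈ 13523.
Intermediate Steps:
K = 9/2 (K = 5 - 1*½ = 5 - ½ = 9/2 ≈ 4.5000)
601*((-1 + 6)*K) = 601*((-1 + 6)*(9/2)) = 601*(5*(9/2)) = 601*(45/2) = 27045/2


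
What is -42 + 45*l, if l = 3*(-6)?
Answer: -852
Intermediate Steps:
l = -18
-42 + 45*l = -42 + 45*(-18) = -42 - 810 = -852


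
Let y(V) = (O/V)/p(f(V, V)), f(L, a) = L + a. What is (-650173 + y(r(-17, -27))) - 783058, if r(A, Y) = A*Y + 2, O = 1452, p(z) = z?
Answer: -304591684625/212521 ≈ -1.4332e+6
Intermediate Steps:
r(A, Y) = 2 + A*Y
y(V) = 726/V² (y(V) = (1452/V)/(V + V) = (1452/V)/((2*V)) = (1452/V)*(1/(2*V)) = 726/V²)
(-650173 + y(r(-17, -27))) - 783058 = (-650173 + 726/(2 - 17*(-27))²) - 783058 = (-650173 + 726/(2 + 459)²) - 783058 = (-650173 + 726/461²) - 783058 = (-650173 + 726*(1/212521)) - 783058 = (-650173 + 726/212521) - 783058 = -138175415407/212521 - 783058 = -304591684625/212521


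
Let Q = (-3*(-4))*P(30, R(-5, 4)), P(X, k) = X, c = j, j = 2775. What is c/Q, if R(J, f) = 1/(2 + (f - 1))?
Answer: 185/24 ≈ 7.7083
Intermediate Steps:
R(J, f) = 1/(1 + f) (R(J, f) = 1/(2 + (-1 + f)) = 1/(1 + f))
c = 2775
Q = 360 (Q = -3*(-4)*30 = 12*30 = 360)
c/Q = 2775/360 = 2775*(1/360) = 185/24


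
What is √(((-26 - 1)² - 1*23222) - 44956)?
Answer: I*√67449 ≈ 259.71*I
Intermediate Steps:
√(((-26 - 1)² - 1*23222) - 44956) = √(((-27)² - 23222) - 44956) = √((729 - 23222) - 44956) = √(-22493 - 44956) = √(-67449) = I*√67449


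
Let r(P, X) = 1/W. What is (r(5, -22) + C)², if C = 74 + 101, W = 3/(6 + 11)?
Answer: 293764/9 ≈ 32640.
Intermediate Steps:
W = 3/17 ≈ 0.17647
r(P, X) = 17/3 (r(P, X) = 1/(3/17) = 17/3)
C = 175
(r(5, -22) + C)² = (17/3 + 175)² = (542/3)² = 293764/9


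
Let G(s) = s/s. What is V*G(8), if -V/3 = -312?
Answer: 936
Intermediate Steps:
G(s) = 1
V = 936 (V = -3*(-312) = 936)
V*G(8) = 936*1 = 936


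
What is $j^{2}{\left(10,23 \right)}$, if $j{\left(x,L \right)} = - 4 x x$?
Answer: $160000$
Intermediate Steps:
$j{\left(x,L \right)} = - 4 x^{2}$
$j^{2}{\left(10,23 \right)} = \left(- 4 \cdot 10^{2}\right)^{2} = \left(\left(-4\right) 100\right)^{2} = \left(-400\right)^{2} = 160000$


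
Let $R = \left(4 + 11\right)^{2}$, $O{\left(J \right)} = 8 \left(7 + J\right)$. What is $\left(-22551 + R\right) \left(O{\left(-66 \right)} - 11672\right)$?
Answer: $271126944$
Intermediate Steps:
$O{\left(J \right)} = 56 + 8 J$
$R = 225$ ($R = 15^{2} = 225$)
$\left(-22551 + R\right) \left(O{\left(-66 \right)} - 11672\right) = \left(-22551 + 225\right) \left(\left(56 + 8 \left(-66\right)\right) - 11672\right) = - 22326 \left(\left(56 - 528\right) - 11672\right) = - 22326 \left(-472 - 11672\right) = \left(-22326\right) \left(-12144\right) = 271126944$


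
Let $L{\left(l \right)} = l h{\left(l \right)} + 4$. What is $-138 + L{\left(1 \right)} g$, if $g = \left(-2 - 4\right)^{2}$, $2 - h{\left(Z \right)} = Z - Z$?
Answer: $78$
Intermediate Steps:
$h{\left(Z \right)} = 2$ ($h{\left(Z \right)} = 2 - \left(Z - Z\right) = 2 - 0 = 2 + 0 = 2$)
$g = 36$ ($g = \left(-6\right)^{2} = 36$)
$L{\left(l \right)} = 4 + 2 l$ ($L{\left(l \right)} = l 2 + 4 = 2 l + 4 = 4 + 2 l$)
$-138 + L{\left(1 \right)} g = -138 + \left(4 + 2 \cdot 1\right) 36 = -138 + \left(4 + 2\right) 36 = -138 + 6 \cdot 36 = -138 + 216 = 78$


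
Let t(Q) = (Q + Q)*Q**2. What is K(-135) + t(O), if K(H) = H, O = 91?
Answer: 1507007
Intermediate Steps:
t(Q) = 2*Q**3 (t(Q) = (2*Q)*Q**2 = 2*Q**3)
K(-135) + t(O) = -135 + 2*91**3 = -135 + 2*753571 = -135 + 1507142 = 1507007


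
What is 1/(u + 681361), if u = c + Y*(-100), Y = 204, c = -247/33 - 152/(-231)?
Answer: 231/152680414 ≈ 1.5130e-6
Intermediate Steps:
c = -1577/231 (c = -247*1/33 - 152*(-1/231) = -247/33 + 152/231 = -1577/231 ≈ -6.8268)
u = -4713977/231 (u = -1577/231 + 204*(-100) = -1577/231 - 20400 = -4713977/231 ≈ -20407.)
1/(u + 681361) = 1/(-4713977/231 + 681361) = 1/(152680414/231) = 231/152680414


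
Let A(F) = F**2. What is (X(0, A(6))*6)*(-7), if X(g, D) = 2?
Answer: -84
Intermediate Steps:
(X(0, A(6))*6)*(-7) = (2*6)*(-7) = 12*(-7) = -84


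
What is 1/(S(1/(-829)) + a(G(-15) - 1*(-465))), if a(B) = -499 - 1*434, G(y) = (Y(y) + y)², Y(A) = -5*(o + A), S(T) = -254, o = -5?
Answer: -1/1187 ≈ -0.00084246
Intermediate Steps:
Y(A) = 25 - 5*A (Y(A) = -5*(-5 + A) = 25 - 5*A)
G(y) = (25 - 4*y)² (G(y) = ((25 - 5*y) + y)² = (25 - 4*y)²)
a(B) = -933 (a(B) = -499 - 434 = -933)
1/(S(1/(-829)) + a(G(-15) - 1*(-465))) = 1/(-254 - 933) = 1/(-1187) = -1/1187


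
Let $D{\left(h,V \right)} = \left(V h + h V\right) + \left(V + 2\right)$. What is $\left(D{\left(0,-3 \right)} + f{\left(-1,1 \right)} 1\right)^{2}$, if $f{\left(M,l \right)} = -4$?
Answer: $25$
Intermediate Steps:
$D{\left(h,V \right)} = 2 + V + 2 V h$ ($D{\left(h,V \right)} = \left(V h + V h\right) + \left(2 + V\right) = 2 V h + \left(2 + V\right) = 2 + V + 2 V h$)
$\left(D{\left(0,-3 \right)} + f{\left(-1,1 \right)} 1\right)^{2} = \left(\left(2 - 3 + 2 \left(-3\right) 0\right) - 4\right)^{2} = \left(\left(2 - 3 + 0\right) - 4\right)^{2} = \left(-1 - 4\right)^{2} = \left(-5\right)^{2} = 25$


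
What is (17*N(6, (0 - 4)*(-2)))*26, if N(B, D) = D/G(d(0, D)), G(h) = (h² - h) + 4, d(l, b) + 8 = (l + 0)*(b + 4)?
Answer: 884/19 ≈ 46.526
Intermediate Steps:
d(l, b) = -8 + l*(4 + b) (d(l, b) = -8 + (l + 0)*(b + 4) = -8 + l*(4 + b))
G(h) = 4 + h² - h
N(B, D) = D/76 (N(B, D) = D/(4 + (-8 + 4*0 + D*0)² - (-8 + 4*0 + D*0)) = D/(4 + (-8 + 0 + 0)² - (-8 + 0 + 0)) = D/(4 + (-8)² - 1*(-8)) = D/(4 + 64 + 8) = D/76)
(17*N(6, (0 - 4)*(-2)))*26 = (17*(((0 - 4)*(-2))/76))*26 = (17*((-4*(-2))/76))*26 = (17*((1/76)*8))*26 = (17*(2/19))*26 = (34/19)*26 = 884/19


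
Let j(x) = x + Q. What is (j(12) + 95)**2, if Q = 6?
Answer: 12769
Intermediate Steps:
j(x) = 6 + x (j(x) = x + 6 = 6 + x)
(j(12) + 95)**2 = ((6 + 12) + 95)**2 = (18 + 95)**2 = 113**2 = 12769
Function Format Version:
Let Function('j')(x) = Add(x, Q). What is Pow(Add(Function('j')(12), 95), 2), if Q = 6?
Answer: 12769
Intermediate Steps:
Function('j')(x) = Add(6, x) (Function('j')(x) = Add(x, 6) = Add(6, x))
Pow(Add(Function('j')(12), 95), 2) = Pow(Add(Add(6, 12), 95), 2) = Pow(Add(18, 95), 2) = Pow(113, 2) = 12769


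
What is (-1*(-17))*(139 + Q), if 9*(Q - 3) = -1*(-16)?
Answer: 21998/9 ≈ 2444.2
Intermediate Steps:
Q = 43/9 (Q = 3 + (-1*(-16))/9 = 3 + (1/9)*16 = 3 + 16/9 = 43/9 ≈ 4.7778)
(-1*(-17))*(139 + Q) = (-1*(-17))*(139 + 43/9) = 17*(1294/9) = 21998/9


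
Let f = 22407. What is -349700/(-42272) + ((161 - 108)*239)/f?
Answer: 2092796831/236797176 ≈ 8.8379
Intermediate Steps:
-349700/(-42272) + ((161 - 108)*239)/f = -349700/(-42272) + ((161 - 108)*239)/22407 = -349700*(-1/42272) + (53*239)*(1/22407) = 87425/10568 + 12667*(1/22407) = 87425/10568 + 12667/22407 = 2092796831/236797176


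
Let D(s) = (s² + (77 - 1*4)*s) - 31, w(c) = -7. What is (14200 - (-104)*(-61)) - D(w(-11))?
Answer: 8349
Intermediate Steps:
D(s) = -31 + s² + 73*s (D(s) = (s² + (77 - 4)*s) - 31 = (s² + 73*s) - 31 = -31 + s² + 73*s)
(14200 - (-104)*(-61)) - D(w(-11)) = (14200 - (-104)*(-61)) - (-31 + (-7)² + 73*(-7)) = (14200 - 1*6344) - (-31 + 49 - 511) = (14200 - 6344) - 1*(-493) = 7856 + 493 = 8349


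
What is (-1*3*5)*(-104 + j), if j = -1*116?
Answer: 3300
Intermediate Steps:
j = -116
(-1*3*5)*(-104 + j) = (-1*3*5)*(-104 - 116) = -3*5*(-220) = -15*(-220) = 3300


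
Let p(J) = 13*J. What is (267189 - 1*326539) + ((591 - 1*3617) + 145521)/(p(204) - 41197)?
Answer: -457557649/7709 ≈ -59354.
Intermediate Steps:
(267189 - 1*326539) + ((591 - 1*3617) + 145521)/(p(204) - 41197) = (267189 - 1*326539) + ((591 - 1*3617) + 145521)/(13*204 - 41197) = (267189 - 326539) + ((591 - 3617) + 145521)/(2652 - 41197) = -59350 + (-3026 + 145521)/(-38545) = -59350 + 142495*(-1/38545) = -59350 - 28499/7709 = -457557649/7709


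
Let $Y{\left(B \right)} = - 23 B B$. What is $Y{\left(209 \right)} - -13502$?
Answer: $-991161$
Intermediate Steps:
$Y{\left(B \right)} = - 23 B^{2}$
$Y{\left(209 \right)} - -13502 = - 23 \cdot 209^{2} - -13502 = \left(-23\right) 43681 + 13502 = -1004663 + 13502 = -991161$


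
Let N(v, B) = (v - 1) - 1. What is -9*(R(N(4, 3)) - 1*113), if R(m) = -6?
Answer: 1071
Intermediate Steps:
N(v, B) = -2 + v (N(v, B) = (-1 + v) - 1 = -2 + v)
-9*(R(N(4, 3)) - 1*113) = -9*(-6 - 1*113) = -9*(-6 - 113) = -9*(-119) = 1071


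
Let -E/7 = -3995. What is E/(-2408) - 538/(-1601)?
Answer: -6210923/550744 ≈ -11.277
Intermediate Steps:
E = 27965 (E = -7*(-3995) = 27965)
E/(-2408) - 538/(-1601) = 27965/(-2408) - 538/(-1601) = 27965*(-1/2408) - 538*(-1/1601) = -3995/344 + 538/1601 = -6210923/550744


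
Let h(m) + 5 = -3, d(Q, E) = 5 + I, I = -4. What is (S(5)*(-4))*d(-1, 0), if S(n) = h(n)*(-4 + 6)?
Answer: 64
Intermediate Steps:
d(Q, E) = 1 (d(Q, E) = 5 - 4 = 1)
h(m) = -8 (h(m) = -5 - 3 = -8)
S(n) = -16 (S(n) = -8*(-4 + 6) = -8*2 = -16)
(S(5)*(-4))*d(-1, 0) = -16*(-4)*1 = 64*1 = 64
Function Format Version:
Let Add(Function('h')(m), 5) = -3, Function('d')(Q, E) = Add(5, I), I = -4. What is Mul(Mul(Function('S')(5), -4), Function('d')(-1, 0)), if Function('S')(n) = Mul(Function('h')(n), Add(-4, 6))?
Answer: 64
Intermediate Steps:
Function('d')(Q, E) = 1 (Function('d')(Q, E) = Add(5, -4) = 1)
Function('h')(m) = -8 (Function('h')(m) = Add(-5, -3) = -8)
Function('S')(n) = -16 (Function('S')(n) = Mul(-8, Add(-4, 6)) = Mul(-8, 2) = -16)
Mul(Mul(Function('S')(5), -4), Function('d')(-1, 0)) = Mul(Mul(-16, -4), 1) = Mul(64, 1) = 64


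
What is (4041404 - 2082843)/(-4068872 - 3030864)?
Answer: -1958561/7099736 ≈ -0.27586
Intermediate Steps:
(4041404 - 2082843)/(-4068872 - 3030864) = 1958561/(-7099736) = 1958561*(-1/7099736) = -1958561/7099736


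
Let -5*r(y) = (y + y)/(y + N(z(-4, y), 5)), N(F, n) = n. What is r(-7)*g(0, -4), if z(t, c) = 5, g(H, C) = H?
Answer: 0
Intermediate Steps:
r(y) = -2*y/(5*(5 + y)) (r(y) = -(y + y)/(5*(y + 5)) = -2*y/(5*(5 + y)))
r(-7)*g(0, -4) = -2*(-7)/(25 + 5*(-7))*0 = -2*(-7)/(25 - 35)*0 = -2*(-7)/(-10)*0 = -2*(-7)*(-⅒)*0 = -7/5*0 = 0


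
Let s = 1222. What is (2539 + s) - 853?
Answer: 2908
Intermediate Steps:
(2539 + s) - 853 = (2539 + 1222) - 853 = 3761 - 853 = 2908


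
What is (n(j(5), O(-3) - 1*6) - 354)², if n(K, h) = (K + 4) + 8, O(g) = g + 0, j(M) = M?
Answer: 113569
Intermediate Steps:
O(g) = g
n(K, h) = 12 + K (n(K, h) = (4 + K) + 8 = 12 + K)
(n(j(5), O(-3) - 1*6) - 354)² = ((12 + 5) - 354)² = (17 - 354)² = (-337)² = 113569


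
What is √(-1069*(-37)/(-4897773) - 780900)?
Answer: I*√2081374470719756841/1632591 ≈ 883.69*I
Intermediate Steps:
√(-1069*(-37)/(-4897773) - 780900) = √(39553*(-1/4897773) - 780900) = √(-39553/4897773 - 780900) = √(-3824670975253/4897773) = I*√2081374470719756841/1632591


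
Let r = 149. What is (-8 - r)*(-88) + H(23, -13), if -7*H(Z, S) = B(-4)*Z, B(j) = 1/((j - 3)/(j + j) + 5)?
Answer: 4545280/329 ≈ 13815.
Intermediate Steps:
B(j) = 1/(5 + (-3 + j)/(2*j)) (B(j) = 1/((-3 + j)/((2*j)) + 5) = 1/((-3 + j)*(1/(2*j)) + 5) = 1/((-3 + j)/(2*j) + 5) = 1/(5 + (-3 + j)/(2*j)))
H(Z, S) = -8*Z/329 (H(Z, S) = -2*(-4)/(-3 + 11*(-4))*Z/7 = -2*(-4)/(-3 - 44)*Z/7 = -2*(-4)/(-47)*Z/7 = -2*(-4)*(-1/47)*Z/7 = -8*Z/329)
(-8 - r)*(-88) + H(23, -13) = (-8 - 1*149)*(-88) - 8/329*23 = (-8 - 149)*(-88) - 184/329 = -157*(-88) - 184/329 = 13816 - 184/329 = 4545280/329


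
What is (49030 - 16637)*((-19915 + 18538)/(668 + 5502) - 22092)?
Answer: -4415457987681/6170 ≈ -7.1563e+8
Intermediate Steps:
(49030 - 16637)*((-19915 + 18538)/(668 + 5502) - 22092) = 32393*(-1377/6170 - 22092) = 32393*(-136309017/6170) = -4415457987681/6170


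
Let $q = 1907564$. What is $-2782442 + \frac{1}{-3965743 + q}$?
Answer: $- \frac{5726763693119}{2058179} \approx -2.7824 \cdot 10^{6}$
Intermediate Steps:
$-2782442 + \frac{1}{-3965743 + q} = -2782442 + \frac{1}{-3965743 + 1907564} = -2782442 + \frac{1}{-2058179} = -2782442 - \frac{1}{2058179} = - \frac{5726763693119}{2058179}$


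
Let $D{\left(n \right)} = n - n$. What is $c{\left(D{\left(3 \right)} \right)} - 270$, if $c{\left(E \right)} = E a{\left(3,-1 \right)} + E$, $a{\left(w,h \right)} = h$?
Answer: $-270$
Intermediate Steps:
$D{\left(n \right)} = 0$
$c{\left(E \right)} = 0$ ($c{\left(E \right)} = E \left(-1\right) + E = - E + E = 0$)
$c{\left(D{\left(3 \right)} \right)} - 270 = 0 - 270 = -270$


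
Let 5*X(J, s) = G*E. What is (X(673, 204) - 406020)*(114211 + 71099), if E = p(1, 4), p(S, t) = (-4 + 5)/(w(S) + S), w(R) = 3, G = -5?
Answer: -150479225055/2 ≈ -7.5240e+10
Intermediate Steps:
p(S, t) = 1/(3 + S) (p(S, t) = (-4 + 5)/(3 + S) = 1/(3 + S))
E = ¼ (E = 1/(3 + 1) = 1/4 = ¼ ≈ 0.25000)
X(J, s) = -¼ (X(J, s) = (-5*¼)/5 = (⅕)*(-5/4) = -¼)
(X(673, 204) - 406020)*(114211 + 71099) = (-¼ - 406020)*(114211 + 71099) = -1624081/4*185310 = -150479225055/2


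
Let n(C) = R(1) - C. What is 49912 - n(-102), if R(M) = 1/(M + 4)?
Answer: 249049/5 ≈ 49810.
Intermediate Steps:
R(M) = 1/(4 + M)
n(C) = 1/5 - C (n(C) = 1/(4 + 1) - C = 1/5 - C)
49912 - n(-102) = 49912 - (1/5 - 1*(-102)) = 49912 - (1/5 + 102) = 49912 - 1*511/5 = 49912 - 511/5 = 249049/5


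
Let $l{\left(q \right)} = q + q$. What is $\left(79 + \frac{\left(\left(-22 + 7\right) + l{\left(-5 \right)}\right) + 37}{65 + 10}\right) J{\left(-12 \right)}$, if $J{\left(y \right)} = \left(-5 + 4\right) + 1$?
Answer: $0$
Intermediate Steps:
$J{\left(y \right)} = 0$ ($J{\left(y \right)} = -1 + 1 = 0$)
$l{\left(q \right)} = 2 q$
$\left(79 + \frac{\left(\left(-22 + 7\right) + l{\left(-5 \right)}\right) + 37}{65 + 10}\right) J{\left(-12 \right)} = \left(79 + \frac{\left(\left(-22 + 7\right) + 2 \left(-5\right)\right) + 37}{65 + 10}\right) 0 = \left(79 + \frac{\left(-15 - 10\right) + 37}{75}\right) 0 = \left(79 + \left(-25 + 37\right) \frac{1}{75}\right) 0 = \left(79 + 12 \cdot \frac{1}{75}\right) 0 = \left(79 + \frac{4}{25}\right) 0 = \frac{1979}{25} \cdot 0 = 0$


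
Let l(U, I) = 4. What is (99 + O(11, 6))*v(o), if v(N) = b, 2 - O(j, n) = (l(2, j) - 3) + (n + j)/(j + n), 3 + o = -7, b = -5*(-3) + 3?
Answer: 1782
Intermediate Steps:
b = 18 (b = 15 + 3 = 18)
o = -10 (o = -3 - 7 = -10)
O(j, n) = 0 (O(j, n) = 2 - ((4 - 3) + (n + j)/(j + n)) = 2 - (1 + (j + n)/(j + n)) = 2 - (1 + 1) = 2 - 1*2 = 2 - 2 = 0)
v(N) = 18
(99 + O(11, 6))*v(o) = (99 + 0)*18 = 99*18 = 1782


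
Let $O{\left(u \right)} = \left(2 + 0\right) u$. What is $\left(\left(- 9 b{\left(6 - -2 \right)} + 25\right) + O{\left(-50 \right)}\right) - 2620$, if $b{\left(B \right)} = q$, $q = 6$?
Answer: $-2749$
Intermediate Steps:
$O{\left(u \right)} = 2 u$
$b{\left(B \right)} = 6$
$\left(\left(- 9 b{\left(6 - -2 \right)} + 25\right) + O{\left(-50 \right)}\right) - 2620 = \left(\left(\left(-9\right) 6 + 25\right) + 2 \left(-50\right)\right) - 2620 = \left(\left(-54 + 25\right) - 100\right) - 2620 = \left(-29 - 100\right) - 2620 = -129 - 2620 = -2749$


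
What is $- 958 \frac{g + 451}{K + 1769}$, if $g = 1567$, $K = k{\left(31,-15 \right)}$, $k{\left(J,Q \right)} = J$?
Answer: $- \frac{483311}{450} \approx -1074.0$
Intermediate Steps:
$K = 31$
$- 958 \frac{g + 451}{K + 1769} = - 958 \frac{1567 + 451}{31 + 1769} = - 958 \cdot \frac{2018}{1800} = - 958 \cdot 2018 \cdot \frac{1}{1800} = \left(-958\right) \frac{1009}{900} = - \frac{483311}{450}$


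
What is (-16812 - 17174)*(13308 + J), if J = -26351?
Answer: 443279398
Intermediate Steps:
(-16812 - 17174)*(13308 + J) = (-16812 - 17174)*(13308 - 26351) = -33986*(-13043) = 443279398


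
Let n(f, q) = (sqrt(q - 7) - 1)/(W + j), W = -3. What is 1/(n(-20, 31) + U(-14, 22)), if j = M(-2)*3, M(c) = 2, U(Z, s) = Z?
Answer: -129/1825 - 6*sqrt(6)/1825 ≈ -0.078738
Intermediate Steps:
j = 6 (j = 2*3 = 6)
n(f, q) = -1/3 + sqrt(-7 + q)/3 (n(f, q) = (sqrt(q - 7) - 1)/(-3 + 6) = (sqrt(-7 + q) - 1)/3 = (-1 + sqrt(-7 + q))*(1/3) = -1/3 + sqrt(-7 + q)/3)
1/(n(-20, 31) + U(-14, 22)) = 1/((-1/3 + sqrt(-7 + 31)/3) - 14) = 1/((-1/3 + sqrt(24)/3) - 14) = 1/((-1/3 + (2*sqrt(6))/3) - 14) = 1/((-1/3 + 2*sqrt(6)/3) - 14) = 1/(-43/3 + 2*sqrt(6)/3)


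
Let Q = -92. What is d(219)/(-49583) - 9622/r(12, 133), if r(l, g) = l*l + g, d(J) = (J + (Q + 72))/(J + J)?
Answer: -754384243/21717354 ≈ -34.736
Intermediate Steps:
d(J) = (-20 + J)/(2*J) (d(J) = (J + (-92 + 72))/(J + J) = (J - 20)/((2*J)) = (-20 + J)*(1/(2*J)) = (-20 + J)/(2*J))
r(l, g) = g + l² (r(l, g) = l² + g = g + l²)
d(219)/(-49583) - 9622/r(12, 133) = ((½)*(-20 + 219)/219)/(-49583) - 9622/(133 + 12²) = ((½)*(1/219)*199)*(-1/49583) - 9622/(133 + 144) = (199/438)*(-1/49583) - 9622/277 = -199/21717354 - 9622*1/277 = -199/21717354 - 9622/277 = -754384243/21717354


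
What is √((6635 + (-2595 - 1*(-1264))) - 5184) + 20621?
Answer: 20621 + 2*√30 ≈ 20632.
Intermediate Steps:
√((6635 + (-2595 - 1*(-1264))) - 5184) + 20621 = √((6635 + (-2595 + 1264)) - 5184) + 20621 = √((6635 - 1331) - 5184) + 20621 = √(5304 - 5184) + 20621 = √120 + 20621 = 2*√30 + 20621 = 20621 + 2*√30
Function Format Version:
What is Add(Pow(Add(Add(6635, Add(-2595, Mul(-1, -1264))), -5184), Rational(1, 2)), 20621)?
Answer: Add(20621, Mul(2, Pow(30, Rational(1, 2)))) ≈ 20632.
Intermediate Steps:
Add(Pow(Add(Add(6635, Add(-2595, Mul(-1, -1264))), -5184), Rational(1, 2)), 20621) = Add(Pow(Add(Add(6635, Add(-2595, 1264)), -5184), Rational(1, 2)), 20621) = Add(Pow(Add(Add(6635, -1331), -5184), Rational(1, 2)), 20621) = Add(Pow(Add(5304, -5184), Rational(1, 2)), 20621) = Add(Pow(120, Rational(1, 2)), 20621) = Add(Mul(2, Pow(30, Rational(1, 2))), 20621) = Add(20621, Mul(2, Pow(30, Rational(1, 2))))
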